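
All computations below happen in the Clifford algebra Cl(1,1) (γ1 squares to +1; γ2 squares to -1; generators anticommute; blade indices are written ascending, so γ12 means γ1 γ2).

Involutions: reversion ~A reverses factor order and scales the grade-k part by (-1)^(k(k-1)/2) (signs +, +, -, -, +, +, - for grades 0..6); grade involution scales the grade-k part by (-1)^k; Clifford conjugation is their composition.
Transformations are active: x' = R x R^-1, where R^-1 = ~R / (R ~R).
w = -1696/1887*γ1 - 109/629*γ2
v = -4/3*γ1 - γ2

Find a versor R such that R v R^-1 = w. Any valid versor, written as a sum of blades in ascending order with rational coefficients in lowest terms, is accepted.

Why this works: both vectors square to 7/9, so q(v) = q(w) and R = v + w = -1404/629*γ1 - 738/629*γ2 carries v to w — its own direction survives, the complement (v - w)/2 flips.
Answer: -1404/629*γ1 - 738/629*γ2


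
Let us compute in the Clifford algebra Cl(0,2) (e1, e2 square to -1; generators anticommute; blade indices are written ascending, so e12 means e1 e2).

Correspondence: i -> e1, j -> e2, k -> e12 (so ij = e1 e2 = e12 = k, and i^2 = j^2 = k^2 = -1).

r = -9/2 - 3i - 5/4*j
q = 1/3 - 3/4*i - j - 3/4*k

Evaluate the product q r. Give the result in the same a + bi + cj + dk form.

In blades: q = 1/3 - 3/4*e1 - e2 - 3/4*e12, r = -9/2 - 3*e1 - 5/4*e2.
Distribute q over r term by term (generator squares from the signature, products reordered to ascending indices): (1/3)*r = -3/2 - e1 - 5/12*e2; (-3/4*e1)*r = -9/4 + 27/8*e1 + 15/16*e12; (-e2)*r = -5/4 + 9/2*e2 - 3*e12; (-3/4*e12)*r = -15/16*e1 + 9/4*e2 + 27/8*e12.
Sum: -5 + 23/16*e1 + 19/3*e2 + 21/16*e12; translating back through the correspondence:
Answer: -5 + 23/16*i + 19/3*j + 21/16*k


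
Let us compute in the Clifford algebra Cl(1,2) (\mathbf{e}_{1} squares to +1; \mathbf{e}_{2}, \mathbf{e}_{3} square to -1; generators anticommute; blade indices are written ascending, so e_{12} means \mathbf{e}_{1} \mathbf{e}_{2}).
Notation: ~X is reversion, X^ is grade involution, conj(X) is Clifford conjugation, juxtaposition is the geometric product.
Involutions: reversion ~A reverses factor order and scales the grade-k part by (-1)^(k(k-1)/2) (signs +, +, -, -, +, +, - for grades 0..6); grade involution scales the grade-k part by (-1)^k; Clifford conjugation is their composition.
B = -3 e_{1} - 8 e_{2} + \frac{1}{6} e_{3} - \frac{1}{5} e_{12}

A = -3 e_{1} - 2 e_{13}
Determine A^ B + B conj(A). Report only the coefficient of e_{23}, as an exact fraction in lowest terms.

first term: -9 + \frac{1}{3} e_{1} - \frac{3}{5} e_{2} - 6 e_{3} - 24 e_{12} + \frac{1}{2} e_{13} + \frac{2}{5} e_{23} - 16 e_{123}
second term: -9 + \frac{1}{3} e_{1} + \frac{3}{5} e_{2} - 6 e_{3} + 24 e_{12} - \frac{1}{2} e_{13} + \frac{2}{5} e_{23} + 16 e_{123}
Answer: \frac{4}{5}


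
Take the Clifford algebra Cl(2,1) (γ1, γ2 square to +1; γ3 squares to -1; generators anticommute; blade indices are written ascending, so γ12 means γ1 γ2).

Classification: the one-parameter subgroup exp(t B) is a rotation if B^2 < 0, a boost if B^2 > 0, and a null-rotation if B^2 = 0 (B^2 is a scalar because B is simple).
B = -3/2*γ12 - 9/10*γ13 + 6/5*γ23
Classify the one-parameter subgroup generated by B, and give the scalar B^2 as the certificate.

B^2 term by term: the squares give (-3/2)^2*(γ12)^2 + (-9/10)^2*(γ13)^2 + (6/5)^2*(γ23)^2 = 9/4*(-1) + 81/100*(+1) + 36/25*(+1) = 0 (each basis 2-blade squares to minus the product of its generators' squares); cross terms between blades sharing an index anticommute and cancel. So B^2 = 0.
Answer: null-rotation, certificate B^2 = 0. Note: conjugating B changes its blade decomposition but never the scalar B^2 = 0, whose sign settles the classification.


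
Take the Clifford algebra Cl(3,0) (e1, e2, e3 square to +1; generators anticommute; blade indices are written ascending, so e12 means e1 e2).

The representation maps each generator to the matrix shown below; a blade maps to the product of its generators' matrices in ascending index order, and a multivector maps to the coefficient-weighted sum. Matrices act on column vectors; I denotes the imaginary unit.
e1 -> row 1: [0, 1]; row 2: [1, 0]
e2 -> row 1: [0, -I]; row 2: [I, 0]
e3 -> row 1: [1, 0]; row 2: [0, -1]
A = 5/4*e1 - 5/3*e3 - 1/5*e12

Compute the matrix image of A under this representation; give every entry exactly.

Bivector images (products of the table entries): rho(e12) = rho(e1)rho(e2) = row 1: [I, 0]; row 2: [0, -I].
M = (5/4)*rho(e1) + (-5/3)*rho(e3) + (-1/5)*rho(e12), summed entrywise:
Answer: row 1: [-5/3 - I/5, 5/4]; row 2: [5/4, 5/3 + I/5]


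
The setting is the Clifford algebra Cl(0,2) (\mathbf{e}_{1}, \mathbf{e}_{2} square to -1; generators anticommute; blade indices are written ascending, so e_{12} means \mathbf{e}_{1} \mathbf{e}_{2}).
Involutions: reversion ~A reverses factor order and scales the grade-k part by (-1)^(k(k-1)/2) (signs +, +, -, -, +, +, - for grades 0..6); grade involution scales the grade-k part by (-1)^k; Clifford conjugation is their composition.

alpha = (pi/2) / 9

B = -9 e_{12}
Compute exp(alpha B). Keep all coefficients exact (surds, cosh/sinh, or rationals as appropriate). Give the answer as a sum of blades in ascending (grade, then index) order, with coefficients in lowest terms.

B^2 = (-9)^2*(e_{12})^2 = 81*(-1) = -81 (a basis 2-blade squares to minus the product of its generators' squares).
B^2 = -81 — the negative square puts this in the circular regime; l = 9, alpha*l = \frac{\pi}{2}, so exp(alpha B) = cos(\frac{\pi}{2}) + (sin(\frac{\pi}{2})/9)*B = 0 + (\frac{1}{9})*B.
Answer: -e_{12}


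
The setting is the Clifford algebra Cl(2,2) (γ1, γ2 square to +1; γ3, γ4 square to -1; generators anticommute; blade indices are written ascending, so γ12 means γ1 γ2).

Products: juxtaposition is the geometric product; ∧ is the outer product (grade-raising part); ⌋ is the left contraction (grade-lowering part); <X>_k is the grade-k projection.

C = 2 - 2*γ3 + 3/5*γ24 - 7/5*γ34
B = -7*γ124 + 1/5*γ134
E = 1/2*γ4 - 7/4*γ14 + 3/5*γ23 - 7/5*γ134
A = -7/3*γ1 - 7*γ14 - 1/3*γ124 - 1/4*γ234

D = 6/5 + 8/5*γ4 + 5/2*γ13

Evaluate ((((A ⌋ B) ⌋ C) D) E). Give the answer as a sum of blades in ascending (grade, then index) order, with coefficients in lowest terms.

step 1: 7/3 - 49*γ2 + 7/5*γ3 + 49/3*γ24 - 7/15*γ34
step 2: 1246/75 - 14/3*γ3 - 686/25*γ4 + 7/5*γ24 - 49/15*γ34
step 3: 1596/25 - 35/3*γ1 - 56/25*γ2 - 28/75*γ3 - 476/75*γ4 + 623/15*γ13 - 49/6*γ14 + 42/25*γ24 - 854/75*γ34 - 343/5*γ134 - 7/2*γ1234
step 4: -3143/40 - 1127/1500*γ1 + 959/250*γ2 - 63567/500*γ3 - 581/100*γ4 + 1393/50*γ12 + 686/125*γ13 - 44674/375*γ14 + 44429/1000*γ23 - 994/125*γ24 + 44919/500*γ34 - 3801/500*γ123 - 1127/25*γ124 - 51947/750*γ134 - 476/125*γ234 - 2009/250*γ1234
Answer: -3143/40 - 1127/1500*γ1 + 959/250*γ2 - 63567/500*γ3 - 581/100*γ4 + 1393/50*γ12 + 686/125*γ13 - 44674/375*γ14 + 44429/1000*γ23 - 994/125*γ24 + 44919/500*γ34 - 3801/500*γ123 - 1127/25*γ124 - 51947/750*γ134 - 476/125*γ234 - 2009/250*γ1234


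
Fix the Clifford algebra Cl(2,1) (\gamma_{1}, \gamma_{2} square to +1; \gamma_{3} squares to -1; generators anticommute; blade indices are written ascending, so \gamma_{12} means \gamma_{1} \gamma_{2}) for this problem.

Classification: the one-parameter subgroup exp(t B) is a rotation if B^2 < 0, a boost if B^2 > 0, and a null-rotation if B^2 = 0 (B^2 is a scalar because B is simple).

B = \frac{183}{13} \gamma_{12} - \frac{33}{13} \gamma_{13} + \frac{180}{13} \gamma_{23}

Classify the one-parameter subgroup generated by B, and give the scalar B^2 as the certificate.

B^2 term by term: the squares give (\frac{183}{13})^2*(\gamma_{12})^2 + (-\frac{33}{13})^2*(\gamma_{13})^2 + (\frac{180}{13})^2*(\gamma_{23})^2 = \frac{33489}{169}*(-1) + \frac{1089}{169}*(+1) + \frac{32400}{169}*(+1) = 0 (each basis 2-blade squares to minus the product of its generators' squares); cross terms between blades sharing an index anticommute and cancel. So B^2 = 0.
Answer: null-rotation, certificate B^2 = 0. Because 0 is invariant under every versor sandwich, the classification follows from its sign alone.


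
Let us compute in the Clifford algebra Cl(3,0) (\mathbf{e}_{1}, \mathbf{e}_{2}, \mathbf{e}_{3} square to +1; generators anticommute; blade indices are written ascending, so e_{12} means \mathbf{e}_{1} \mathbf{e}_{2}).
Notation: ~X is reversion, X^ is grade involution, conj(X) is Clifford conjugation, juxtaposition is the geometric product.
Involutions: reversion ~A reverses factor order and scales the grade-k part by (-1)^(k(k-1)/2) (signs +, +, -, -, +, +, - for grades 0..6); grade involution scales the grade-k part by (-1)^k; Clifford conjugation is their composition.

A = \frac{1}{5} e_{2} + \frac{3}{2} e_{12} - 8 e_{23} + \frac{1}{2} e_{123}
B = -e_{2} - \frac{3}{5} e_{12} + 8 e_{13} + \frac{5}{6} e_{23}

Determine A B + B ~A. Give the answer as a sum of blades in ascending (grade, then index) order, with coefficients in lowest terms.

first term: \frac{221}{30} - \frac{539}{300} e_{1} + 4 e_{2} - \frac{113}{15} e_{3} - 64 e_{12} - \frac{61}{20} e_{13} - 12 e_{23} - \frac{8}{5} e_{123}
second term: -\frac{233}{30} - \frac{361}{300} e_{1} - 4 e_{2} - \frac{127}{15} e_{3} - 64 e_{12} - \frac{81}{20} e_{13} - 12 e_{23} - \frac{8}{5} e_{123}
Answer: -\frac{2}{5} - 3 e_{1} - 16 e_{3} - 128 e_{12} - \frac{71}{10} e_{13} - 24 e_{23} - \frac{16}{5} e_{123}


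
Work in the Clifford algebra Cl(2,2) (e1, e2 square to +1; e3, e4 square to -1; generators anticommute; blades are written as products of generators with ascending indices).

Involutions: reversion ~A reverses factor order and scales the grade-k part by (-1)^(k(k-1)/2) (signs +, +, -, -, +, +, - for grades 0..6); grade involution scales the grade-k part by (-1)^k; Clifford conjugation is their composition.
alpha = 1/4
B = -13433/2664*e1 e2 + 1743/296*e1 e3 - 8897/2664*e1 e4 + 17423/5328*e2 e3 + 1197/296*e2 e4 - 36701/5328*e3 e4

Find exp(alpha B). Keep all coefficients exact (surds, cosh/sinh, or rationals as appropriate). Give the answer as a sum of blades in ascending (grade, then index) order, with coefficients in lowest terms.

B^2 term by term: the squares give (-13433/2664)^2*(e1 e2)^2 + (1743/296)^2*(e1 e3)^2 + (-8897/2664)^2*(e1 e4)^2 + (17423/5328)^2*(e2 e3)^2 + (1197/296)^2*(e2 e4)^2 + (-36701/5328)^2*(e3 e4)^2 = 180445489/7096896*(-1) + 3038049/87616*(+1) + 79156609/7096896*(+1) + 303560929/28387584*(+1) + 1432809/87616*(+1) + 1346963401/28387584*(-1) = 0 (each basis 2-blade squares to minus the product of its generators' squares); cross terms between blades sharing an index anticommute and cancel; the commuting (index-disjoint) pairs give grade-4 terms 2*c*c'*(blade product), which cancel blade by blade — e1 e2 e3 e4: 493004533/7096896 - 2086371/43808 - 155012431/7096896 = 0 — confirming B is simple. So B^2 = 0.
B^2 = 0, and the exponential is exactly linear here: exp(alpha B) = 1 + alpha B (parabolic case).
Answer: 1 - 13433/10656*e1 e2 + 1743/1184*e1 e3 - 8897/10656*e1 e4 + 17423/21312*e2 e3 + 1197/1184*e2 e4 - 36701/21312*e3 e4


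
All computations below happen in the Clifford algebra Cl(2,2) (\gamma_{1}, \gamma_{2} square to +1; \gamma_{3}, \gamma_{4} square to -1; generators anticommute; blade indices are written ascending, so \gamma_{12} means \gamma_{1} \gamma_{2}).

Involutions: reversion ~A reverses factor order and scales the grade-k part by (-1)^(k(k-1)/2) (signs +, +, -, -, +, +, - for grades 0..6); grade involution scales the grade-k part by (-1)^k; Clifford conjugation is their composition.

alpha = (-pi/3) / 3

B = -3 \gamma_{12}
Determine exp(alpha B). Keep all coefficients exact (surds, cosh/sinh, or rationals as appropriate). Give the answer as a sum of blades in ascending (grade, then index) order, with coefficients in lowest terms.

B^2 = (-3)^2*(\gamma_{12})^2 = 9*(-1) = -9 (a basis 2-blade squares to minus the product of its generators' squares).
B^2 = -9 — since the square is negative, the closed form is circular: l = 3, alpha*l = - \frac{\pi}{3}, so exp(alpha B) = cos(- \frac{\pi}{3}) + (sin(- \frac{\pi}{3})/3)*B = \frac{1}{2} + (- \frac{\sqrt{3}}{6})*B.
Answer: \frac{1}{2} + \frac{\sqrt{3}}{2} \gamma_{12}


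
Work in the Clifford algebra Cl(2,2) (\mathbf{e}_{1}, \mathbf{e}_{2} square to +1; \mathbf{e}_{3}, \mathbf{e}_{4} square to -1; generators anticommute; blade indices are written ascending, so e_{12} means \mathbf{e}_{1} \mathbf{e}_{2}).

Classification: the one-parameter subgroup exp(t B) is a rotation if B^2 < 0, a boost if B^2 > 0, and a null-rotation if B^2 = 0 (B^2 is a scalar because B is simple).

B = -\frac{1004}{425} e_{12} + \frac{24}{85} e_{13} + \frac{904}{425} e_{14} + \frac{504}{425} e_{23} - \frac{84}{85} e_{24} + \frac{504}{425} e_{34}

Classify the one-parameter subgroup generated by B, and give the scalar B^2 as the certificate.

B^2 term by term: the squares give (-\frac{1004}{425})^2*(e_{12})^2 + (\frac{24}{85})^2*(e_{13})^2 + (\frac{904}{425})^2*(e_{14})^2 + (\frac{504}{425})^2*(e_{23})^2 + (-\frac{84}{85})^2*(e_{24})^2 + (\frac{504}{425})^2*(e_{34})^2 = \frac{1008016}{180625}*(-1) + \frac{576}{7225}*(+1) + \frac{817216}{180625}*(+1) + \frac{254016}{180625}*(+1) + \frac{7056}{7225}*(+1) + \frac{254016}{180625}*(-1) = 0 (each basis 2-blade squares to minus the product of its generators' squares); cross terms between blades sharing an index anticommute and cancel; the commuting (index-disjoint) pairs give grade-4 terms 2*c*c'*(blade product), which cancel blade by blade — e_{1234}: -\frac{1012032}{180625} + \frac{4032}{7225} + \frac{911232}{180625} = 0 — confirming B is simple. So B^2 = 0.
Answer: null-rotation, certificate B^2 = 0. Because 0 is invariant under every versor sandwich, the classification follows from its sign alone.


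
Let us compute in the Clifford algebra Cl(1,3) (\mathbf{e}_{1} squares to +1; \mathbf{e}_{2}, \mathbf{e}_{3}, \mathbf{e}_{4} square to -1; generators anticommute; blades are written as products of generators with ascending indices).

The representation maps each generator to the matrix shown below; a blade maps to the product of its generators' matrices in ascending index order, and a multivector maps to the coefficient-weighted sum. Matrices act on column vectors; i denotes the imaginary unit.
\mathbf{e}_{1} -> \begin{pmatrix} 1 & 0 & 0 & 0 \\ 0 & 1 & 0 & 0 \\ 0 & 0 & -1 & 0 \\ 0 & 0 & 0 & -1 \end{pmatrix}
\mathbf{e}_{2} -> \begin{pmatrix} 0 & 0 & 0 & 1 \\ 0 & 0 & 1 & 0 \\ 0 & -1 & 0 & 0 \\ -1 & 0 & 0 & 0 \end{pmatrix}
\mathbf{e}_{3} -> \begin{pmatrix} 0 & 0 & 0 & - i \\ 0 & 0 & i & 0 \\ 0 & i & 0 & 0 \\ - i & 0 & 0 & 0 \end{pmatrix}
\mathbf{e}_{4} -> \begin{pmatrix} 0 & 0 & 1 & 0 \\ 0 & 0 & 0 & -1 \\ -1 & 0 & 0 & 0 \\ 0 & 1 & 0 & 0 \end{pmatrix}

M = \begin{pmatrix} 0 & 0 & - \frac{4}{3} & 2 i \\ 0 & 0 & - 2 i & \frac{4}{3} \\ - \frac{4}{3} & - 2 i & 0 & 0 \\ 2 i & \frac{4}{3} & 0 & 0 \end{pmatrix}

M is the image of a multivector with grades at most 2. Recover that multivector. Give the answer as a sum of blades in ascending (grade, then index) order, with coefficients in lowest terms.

Method: the blade images are trace-orthogonal — tr(rho(e_A) rho(e_B)^-1) = 4 if A = B and 0 otherwise — and rho(e_A)^-1 = (e_A)^2 * rho(e_A) with (e_A)^2 = +1 or -1, so the coefficient of e_A in the preimage is (e_A)^2 * tr(M rho(e_A))/4.
Nonzero projections over blades of grade <= 2: e_{3}: (e_{3})^2 = -1, tr(M rho(e_{3})) = 8, coefficient -2; e_{1} e_{4}: (e_{1} e_{4})^2 = +1, tr(M rho(e_{1} e_{4})) = - \frac{16}{3}, coefficient -\frac{4}{3}. Every other blade of grade <= 2 projects to 0.
Answer: -2 e_{3} - \frac{4}{3} e_{1} e_{4}


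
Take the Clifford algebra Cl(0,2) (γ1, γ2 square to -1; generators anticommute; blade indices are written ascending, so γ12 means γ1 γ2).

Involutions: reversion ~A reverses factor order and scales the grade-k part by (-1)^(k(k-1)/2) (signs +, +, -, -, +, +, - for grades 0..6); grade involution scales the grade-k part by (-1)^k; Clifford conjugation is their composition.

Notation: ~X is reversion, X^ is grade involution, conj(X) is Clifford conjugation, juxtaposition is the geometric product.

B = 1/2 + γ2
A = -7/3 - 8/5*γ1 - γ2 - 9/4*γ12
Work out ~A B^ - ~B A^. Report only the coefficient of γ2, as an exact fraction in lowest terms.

first term: -13/6 + 29/20*γ1 + 11/6*γ2 + 109/40*γ12
second term: -13/6 - 29/20*γ1 - 11/6*γ2 - 109/40*γ12
Answer: 11/3


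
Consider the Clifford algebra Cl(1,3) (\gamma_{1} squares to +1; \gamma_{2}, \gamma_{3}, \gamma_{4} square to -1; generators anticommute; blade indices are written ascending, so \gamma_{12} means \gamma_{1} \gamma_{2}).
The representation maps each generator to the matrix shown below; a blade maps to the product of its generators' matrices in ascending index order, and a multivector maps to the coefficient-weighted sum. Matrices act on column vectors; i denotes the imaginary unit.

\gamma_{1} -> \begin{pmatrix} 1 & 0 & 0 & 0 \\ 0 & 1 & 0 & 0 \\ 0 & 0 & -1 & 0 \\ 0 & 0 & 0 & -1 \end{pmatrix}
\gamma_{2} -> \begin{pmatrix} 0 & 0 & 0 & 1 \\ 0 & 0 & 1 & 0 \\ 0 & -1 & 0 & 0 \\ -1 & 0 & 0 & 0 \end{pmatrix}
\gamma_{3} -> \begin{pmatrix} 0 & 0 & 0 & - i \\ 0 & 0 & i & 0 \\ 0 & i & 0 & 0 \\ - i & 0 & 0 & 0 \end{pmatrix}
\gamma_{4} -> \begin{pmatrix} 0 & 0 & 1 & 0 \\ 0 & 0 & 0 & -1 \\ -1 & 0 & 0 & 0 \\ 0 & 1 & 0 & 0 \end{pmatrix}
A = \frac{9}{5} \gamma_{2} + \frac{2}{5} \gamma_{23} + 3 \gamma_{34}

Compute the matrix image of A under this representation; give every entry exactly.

Bivector images (products of the table entries): rho(\gamma_{23}) = rho(\gamma_{2})rho(\gamma_{3}) = \begin{pmatrix} - i & 0 & 0 & 0 \\ 0 & i & 0 & 0 \\ 0 & 0 & - i & 0 \\ 0 & 0 & 0 & i \end{pmatrix}; rho(\gamma_{34}) = rho(\gamma_{3})rho(\gamma_{4}) = \begin{pmatrix} 0 & - i & 0 & 0 \\ - i & 0 & 0 & 0 \\ 0 & 0 & 0 & - i \\ 0 & 0 & - i & 0 \end{pmatrix}.
M = (\frac{9}{5})*rho(\gamma_{2}) + (\frac{2}{5})*rho(\gamma_{23}) + (3)*rho(\gamma_{34}), summed entrywise:
Answer: \begin{pmatrix} - \frac{2 i}{5} & - 3 i & 0 & \frac{9}{5} \\ - 3 i & \frac{2 i}{5} & \frac{9}{5} & 0 \\ 0 & - \frac{9}{5} & - \frac{2 i}{5} & - 3 i \\ - \frac{9}{5} & 0 & - 3 i & \frac{2 i}{5} \end{pmatrix}


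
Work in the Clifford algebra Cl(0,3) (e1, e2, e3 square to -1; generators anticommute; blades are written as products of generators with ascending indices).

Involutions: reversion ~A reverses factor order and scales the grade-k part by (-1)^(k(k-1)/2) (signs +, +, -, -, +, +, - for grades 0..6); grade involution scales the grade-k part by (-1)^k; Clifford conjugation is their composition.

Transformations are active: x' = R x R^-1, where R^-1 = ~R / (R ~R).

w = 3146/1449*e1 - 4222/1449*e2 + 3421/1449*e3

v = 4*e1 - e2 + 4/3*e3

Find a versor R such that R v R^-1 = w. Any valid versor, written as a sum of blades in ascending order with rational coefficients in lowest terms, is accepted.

Why this works: both vectors square to -169/9, so q(v) = q(w) and R = v + w = 8942/1449*e1 - 5671/1449*e2 + 5353/1449*e3 carries v to w — its own direction survives, the complement (v - w)/2 flips.
Answer: 8942/1449*e1 - 5671/1449*e2 + 5353/1449*e3


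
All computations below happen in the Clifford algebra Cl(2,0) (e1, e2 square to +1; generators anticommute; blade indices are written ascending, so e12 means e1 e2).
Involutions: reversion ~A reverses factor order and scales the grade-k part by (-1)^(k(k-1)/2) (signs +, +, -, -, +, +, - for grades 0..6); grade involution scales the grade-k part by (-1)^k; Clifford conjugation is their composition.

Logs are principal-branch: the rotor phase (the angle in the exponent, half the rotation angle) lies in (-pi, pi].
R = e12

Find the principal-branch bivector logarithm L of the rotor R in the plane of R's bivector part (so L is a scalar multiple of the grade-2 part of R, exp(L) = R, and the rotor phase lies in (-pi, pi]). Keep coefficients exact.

The scalar part of R is 0, so the principal-branch rotor phase is pinned; divide the bivector part by its sine to get the unit plane — L is the phase times that plane.
Concretely: cos(phase) = 0 gives phase = ±pi/2, and since phase/sin(phase) is even the sign is immaterial: L = (phase/sin(phase)) * <R>_2 = (pi/2) * <R>_2.
Answer: pi/2*e12


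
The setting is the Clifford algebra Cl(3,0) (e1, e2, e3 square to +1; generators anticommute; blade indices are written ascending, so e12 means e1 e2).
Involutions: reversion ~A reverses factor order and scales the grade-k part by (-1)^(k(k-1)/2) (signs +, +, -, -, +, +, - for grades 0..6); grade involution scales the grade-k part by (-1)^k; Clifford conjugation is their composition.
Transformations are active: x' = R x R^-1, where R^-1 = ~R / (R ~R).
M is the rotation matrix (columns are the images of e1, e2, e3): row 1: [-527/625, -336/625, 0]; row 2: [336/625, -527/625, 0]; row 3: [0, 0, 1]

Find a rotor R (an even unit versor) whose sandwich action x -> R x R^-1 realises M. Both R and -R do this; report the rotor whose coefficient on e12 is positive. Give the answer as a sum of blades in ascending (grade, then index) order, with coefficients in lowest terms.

Method: write R = a + b12*e12 + b13*e13 + b23*e23 with a^2 + b12^2 + b13^2 + b23^2 = 1 (so R^-1 = ~R). Expanding the columns R e_j ~R gives tr M = 4a^2 - 1 and, from the antisymmetric part, M21 - M12 = -4a*b12, M13 - M31 = 4a*b13, M32 - M23 = -4a*b23.
Here tr M = -429/625, so a^2 = (1 + tr M)/4 = 49/625 and a = ±7/25. Taking a = 7/25: M21 - M12 = 672/625, M13 - M31 = 0, M32 - M23 = 0, giving b12 = -24/25, b13 = 0, b23 = 0, i.e. R = 7/25 - 24/25*e12.
Its e12 coefficient is negative, so report the other preimage -R.
Answer: -7/25 + 24/25*e12. Recall the cover is two-to-one: with M of trace -429/625, both preimages act alike, and the stated e12 sign chooses the sheet.


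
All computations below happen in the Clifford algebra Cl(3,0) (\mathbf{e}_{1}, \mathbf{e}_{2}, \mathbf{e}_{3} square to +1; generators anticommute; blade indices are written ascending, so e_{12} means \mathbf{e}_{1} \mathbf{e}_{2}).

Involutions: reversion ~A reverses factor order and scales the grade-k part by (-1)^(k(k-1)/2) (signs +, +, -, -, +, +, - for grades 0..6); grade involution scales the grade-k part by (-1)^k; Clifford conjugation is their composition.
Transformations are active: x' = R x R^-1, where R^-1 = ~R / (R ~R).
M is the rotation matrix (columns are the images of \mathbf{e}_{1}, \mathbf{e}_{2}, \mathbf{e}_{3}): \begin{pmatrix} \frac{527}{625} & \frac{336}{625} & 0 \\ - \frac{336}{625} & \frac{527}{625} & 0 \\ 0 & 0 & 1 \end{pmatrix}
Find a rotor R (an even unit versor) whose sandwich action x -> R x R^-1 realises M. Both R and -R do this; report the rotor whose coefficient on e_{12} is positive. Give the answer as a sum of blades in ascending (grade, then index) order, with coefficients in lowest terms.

Method: write R = a + b12*e_{12} + b13*e_{13} + b23*e_{23} with a^2 + b12^2 + b13^2 + b23^2 = 1 (so R^-1 = ~R). Expanding the columns R e_j ~R gives tr M = 4a^2 - 1 and, from the antisymmetric part, M21 - M12 = -4a*b12, M13 - M31 = 4a*b13, M32 - M23 = -4a*b23.
Here tr M = \frac{1679}{625}, so a^2 = (1 + tr M)/4 = \frac{576}{625} and a = ±\frac{24}{25}. Taking a = \frac{24}{25}: M21 - M12 = -\frac{672}{625}, M13 - M31 = 0, M32 - M23 = 0, giving b12 = \frac{7}{25}, b13 = 0, b23 = 0, i.e. R = \frac{24}{25} + \frac{7}{25} e_{12}.
Its e_{12} coefficient is already positive.
Answer: \frac{24}{25} + \frac{7}{25} e_{12}. Uniqueness: Spin(3) -> SO(3) maps R and -R to the same rotation of trace \frac{1679}{625}; fixing the sign of the e_{12} coefficient removes the ambiguity.


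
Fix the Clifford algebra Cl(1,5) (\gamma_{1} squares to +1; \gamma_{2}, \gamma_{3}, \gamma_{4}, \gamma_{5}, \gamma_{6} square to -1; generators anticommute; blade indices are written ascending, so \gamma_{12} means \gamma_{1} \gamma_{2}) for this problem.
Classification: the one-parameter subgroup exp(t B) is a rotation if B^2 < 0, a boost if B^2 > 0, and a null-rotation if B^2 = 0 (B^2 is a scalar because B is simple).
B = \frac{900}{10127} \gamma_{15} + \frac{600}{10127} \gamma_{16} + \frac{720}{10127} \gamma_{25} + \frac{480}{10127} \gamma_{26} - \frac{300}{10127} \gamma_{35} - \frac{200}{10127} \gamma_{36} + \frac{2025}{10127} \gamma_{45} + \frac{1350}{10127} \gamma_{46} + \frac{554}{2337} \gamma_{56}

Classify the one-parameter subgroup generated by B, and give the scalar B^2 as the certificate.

B^2 term by term: the squares give (\frac{900}{10127})^2*(\gamma_{15})^2 + (\frac{600}{10127})^2*(\gamma_{16})^2 + (\frac{720}{10127})^2*(\gamma_{25})^2 + (\frac{480}{10127})^2*(\gamma_{26})^2 + (-\frac{300}{10127})^2*(\gamma_{35})^2 + (-\frac{200}{10127})^2*(\gamma_{36})^2 + (\frac{2025}{10127})^2*(\gamma_{45})^2 + (\frac{1350}{10127})^2*(\gamma_{46})^2 + (\frac{554}{2337})^2*(\gamma_{56})^2 = \frac{810000}{102556129}*(+1) + \frac{360000}{102556129}*(+1) + \frac{518400}{102556129}*(-1) + \frac{230400}{102556129}*(-1) + \frac{90000}{102556129}*(-1) + \frac{40000}{102556129}*(-1) + \frac{4100625}{102556129}*(-1) + \frac{1822500}{102556129}*(-1) + \frac{306916}{5461569}*(-1) = -\frac{1}{9} (each basis 2-blade squares to minus the product of its generators' squares); cross terms between blades sharing an index anticommute and cancel; the commuting (index-disjoint) pairs give grade-4 terms 2*c*c'*(blade product), which cancel blade by blade — \gamma_{1256}: -\frac{864000}{102556129} + \frac{864000}{102556129} = 0; \gamma_{1356}: \frac{360000}{102556129} - \frac{360000}{102556129} = 0; \gamma_{1456}: -\frac{2430000}{102556129} + \frac{2430000}{102556129} = 0; \gamma_{2356}: \frac{288000}{102556129} - \frac{288000}{102556129} = 0; \gamma_{2456}: -\frac{1944000}{102556129} + \frac{1944000}{102556129} = 0; \gamma_{3456}: \frac{810000}{102556129} - \frac{810000}{102556129} = 0 — confirming B is simple. So B^2 = -\frac{1}{9}.
Answer: rotation, certificate B^2 = -\frac{1}{9}. No conjugation can change B^2 = -\frac{1}{9}; the sign gives the class.


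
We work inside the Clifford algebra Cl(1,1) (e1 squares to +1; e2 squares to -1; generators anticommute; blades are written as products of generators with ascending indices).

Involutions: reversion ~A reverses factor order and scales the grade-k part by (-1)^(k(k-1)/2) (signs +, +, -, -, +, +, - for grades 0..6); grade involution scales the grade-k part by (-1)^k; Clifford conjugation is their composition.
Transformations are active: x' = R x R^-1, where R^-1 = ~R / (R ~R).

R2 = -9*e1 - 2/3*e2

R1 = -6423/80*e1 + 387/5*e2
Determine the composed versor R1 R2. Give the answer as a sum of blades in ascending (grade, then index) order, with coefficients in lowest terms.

Distribute over the terms of R1 (each basis-blade product reordered to ascending indices, repeated generators contracted through their squares):
(-6423/80*e1) R2 = 57807/80 + 2141/40*e1 e2
(387/5*e2) R2 = 258/5 + 3483/5*e1 e2
Summing the partial products and collecting blades:
Answer: 12387/16 + 6001/8*e1 e2


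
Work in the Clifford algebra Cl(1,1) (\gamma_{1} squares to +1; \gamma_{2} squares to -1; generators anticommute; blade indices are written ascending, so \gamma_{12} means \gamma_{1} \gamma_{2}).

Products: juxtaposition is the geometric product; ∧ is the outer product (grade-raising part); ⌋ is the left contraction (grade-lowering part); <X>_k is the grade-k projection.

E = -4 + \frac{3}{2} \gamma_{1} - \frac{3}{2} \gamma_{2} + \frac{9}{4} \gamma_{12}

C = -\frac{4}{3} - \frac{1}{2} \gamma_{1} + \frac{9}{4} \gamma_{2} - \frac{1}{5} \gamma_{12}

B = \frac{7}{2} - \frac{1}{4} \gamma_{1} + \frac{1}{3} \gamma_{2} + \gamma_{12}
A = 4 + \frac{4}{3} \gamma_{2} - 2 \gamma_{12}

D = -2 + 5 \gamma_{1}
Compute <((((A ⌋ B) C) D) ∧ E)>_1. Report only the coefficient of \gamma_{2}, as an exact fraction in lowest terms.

step 1: \frac{104}{9} + \frac{1}{3} \gamma_{1} + \frac{4}{3} \gamma_{2} + 4 \gamma_{12}
step 2: -\frac{5231}{270} - \frac{697}{45} \gamma_{1} + \frac{1177}{45} \gamma_{2} - \frac{1121}{180} \gamma_{12}
step 3: -\frac{5224}{135} - \frac{17791}{270} \gamma_{1} - \frac{3811}{180} \gamma_{2} - \frac{10649}{90} \gamma_{12}
step 4: \frac{20896}{135} + \frac{27746}{135} \gamma_{1} + \frac{2141}{15} \gamma_{2} + \frac{37211}{72} \gamma_{12}
step 5: \frac{27746}{135} \gamma_{1} + \frac{2141}{15} \gamma_{2}
Answer: \frac{2141}{15}


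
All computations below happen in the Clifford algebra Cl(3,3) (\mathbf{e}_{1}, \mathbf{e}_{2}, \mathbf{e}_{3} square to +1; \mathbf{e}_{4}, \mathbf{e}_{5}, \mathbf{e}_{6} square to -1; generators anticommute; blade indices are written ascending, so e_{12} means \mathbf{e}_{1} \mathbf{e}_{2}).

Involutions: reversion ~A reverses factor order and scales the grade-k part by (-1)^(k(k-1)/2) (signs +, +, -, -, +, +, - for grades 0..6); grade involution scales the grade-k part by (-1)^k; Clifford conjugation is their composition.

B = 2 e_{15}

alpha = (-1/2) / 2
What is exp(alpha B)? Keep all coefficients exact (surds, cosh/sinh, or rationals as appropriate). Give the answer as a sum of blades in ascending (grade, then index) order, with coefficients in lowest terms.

B^2 = (2)^2*(e_{15})^2 = 4*(+1) = 4 (a basis 2-blade squares to minus the product of its generators' squares).
B^2 = 4 — the series telescopes hyperbolically here: l = 2, alpha*l = - \frac{1}{2}, so exp(alpha B) = cosh(- \frac{1}{2}) + (sinh(- \frac{1}{2})/2)*B = \cosh{\left(\frac{1}{2} \right)} + (- \frac{\sinh{\left(\frac{1}{2} \right)}}{2})*B.
Answer: \cosh{\left(\frac{1}{2} \right)} - \sinh{\left(\frac{1}{2} \right)} e_{15}


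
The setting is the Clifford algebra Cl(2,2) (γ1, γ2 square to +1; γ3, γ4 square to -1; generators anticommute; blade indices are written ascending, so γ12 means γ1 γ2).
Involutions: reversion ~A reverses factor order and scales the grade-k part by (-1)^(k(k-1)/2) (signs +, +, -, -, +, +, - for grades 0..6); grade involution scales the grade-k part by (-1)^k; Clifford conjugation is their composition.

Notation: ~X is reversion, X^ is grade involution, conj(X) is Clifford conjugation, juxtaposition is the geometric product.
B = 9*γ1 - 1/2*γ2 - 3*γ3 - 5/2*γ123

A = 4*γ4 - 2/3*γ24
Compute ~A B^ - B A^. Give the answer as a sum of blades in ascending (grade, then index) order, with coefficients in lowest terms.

first term: -1/3*γ4 + 36*γ14 - 2*γ24 - 12*γ34 - 6*γ124 + 5/3*γ134 - 2*γ234 - 10*γ1234
second term: 1/3*γ4 - 36*γ14 + 2*γ24 + 12*γ34 - 6*γ124 - 5/3*γ134 - 2*γ234 + 10*γ1234
Answer: -2/3*γ4 + 72*γ14 - 4*γ24 - 24*γ34 + 10/3*γ134 - 20*γ1234


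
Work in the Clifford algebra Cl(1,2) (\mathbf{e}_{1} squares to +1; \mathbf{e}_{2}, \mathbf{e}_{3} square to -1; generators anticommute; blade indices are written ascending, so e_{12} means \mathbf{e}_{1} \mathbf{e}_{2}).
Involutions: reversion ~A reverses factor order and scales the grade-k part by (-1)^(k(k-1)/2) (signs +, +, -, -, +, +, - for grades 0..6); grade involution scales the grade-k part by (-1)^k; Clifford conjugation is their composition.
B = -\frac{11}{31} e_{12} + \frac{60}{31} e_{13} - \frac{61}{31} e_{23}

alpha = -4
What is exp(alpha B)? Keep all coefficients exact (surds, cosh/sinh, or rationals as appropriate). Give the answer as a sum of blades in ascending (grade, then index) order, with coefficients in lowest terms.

B^2 term by term: the squares give (-\frac{11}{31})^2*(e_{12})^2 + (\frac{60}{31})^2*(e_{13})^2 + (-\frac{61}{31})^2*(e_{23})^2 = \frac{121}{961}*(+1) + \frac{3600}{961}*(+1) + \frac{3721}{961}*(-1) = 0 (each basis 2-blade squares to minus the product of its generators' squares); cross terms between blades sharing an index anticommute and cancel. So B^2 = 0.
B^2 = 0, so the series truncates immediately: exp(alpha B) = 1 + alpha B (parabolic case).
Answer: 1 + \frac{44}{31} e_{12} - \frac{240}{31} e_{13} + \frac{244}{31} e_{23}


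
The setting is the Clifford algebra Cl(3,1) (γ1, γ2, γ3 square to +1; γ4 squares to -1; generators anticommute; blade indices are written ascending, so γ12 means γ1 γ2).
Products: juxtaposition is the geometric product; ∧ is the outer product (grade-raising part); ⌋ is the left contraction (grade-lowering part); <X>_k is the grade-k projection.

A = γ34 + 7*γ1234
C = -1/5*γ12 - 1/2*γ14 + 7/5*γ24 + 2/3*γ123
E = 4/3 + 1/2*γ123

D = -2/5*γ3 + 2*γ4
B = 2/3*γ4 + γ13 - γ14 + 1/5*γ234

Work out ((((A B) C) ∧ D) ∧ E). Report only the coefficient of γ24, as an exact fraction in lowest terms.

step 1: 7/5*γ1 + 1/5*γ2 - 2/3*γ3 + γ13 - γ14 - 7*γ23 + 7*γ24 - 14/3*γ123
step 2: 1207/90 + 353/75*γ1 + 29/75*γ2 - 14/15*γ3 - 21/50*γ4 + 149/90*γ12 - 23/15*γ13 + 7/5*γ14 + 11/15*γ23 + 1/5*γ24 + 103/10*γ34 + 2/15*γ123 + 103/50*γ124 + 163/15*γ134 + 59/15*γ234 + 21/10*γ1234
step 3: -1207/225*γ3 + 1207/45*γ4 - 706/375*γ13 + 706/75*γ14 - 58/375*γ23 + 58/75*γ24 - 763/375*γ34 - 149/225*γ123 + 149/45*γ124 - 188/75*γ134 + 116/75*γ234 + 409/375*γ1234
step 4: -4828/675*γ3 + 4828/135*γ4 - 2824/1125*γ13 + 2824/225*γ14 - 232/1125*γ23 + 232/225*γ24 - 3052/1125*γ34 - 596/675*γ123 + 596/135*γ124 - 752/225*γ134 + 464/225*γ234 - 26903/2250*γ1234
Answer: 232/225


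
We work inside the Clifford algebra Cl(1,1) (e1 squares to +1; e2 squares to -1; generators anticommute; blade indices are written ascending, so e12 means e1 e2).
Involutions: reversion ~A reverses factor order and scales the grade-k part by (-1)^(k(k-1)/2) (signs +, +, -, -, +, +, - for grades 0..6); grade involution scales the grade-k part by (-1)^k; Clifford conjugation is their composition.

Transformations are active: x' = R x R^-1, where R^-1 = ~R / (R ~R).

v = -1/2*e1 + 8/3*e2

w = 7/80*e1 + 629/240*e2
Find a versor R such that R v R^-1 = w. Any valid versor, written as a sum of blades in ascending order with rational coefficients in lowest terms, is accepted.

R = v + w = -33/80*e1 + 423/80*e2 works: the equal norms (-247/36) guarantee its sandwich swaps v into w.
Answer: -33/80*e1 + 423/80*e2


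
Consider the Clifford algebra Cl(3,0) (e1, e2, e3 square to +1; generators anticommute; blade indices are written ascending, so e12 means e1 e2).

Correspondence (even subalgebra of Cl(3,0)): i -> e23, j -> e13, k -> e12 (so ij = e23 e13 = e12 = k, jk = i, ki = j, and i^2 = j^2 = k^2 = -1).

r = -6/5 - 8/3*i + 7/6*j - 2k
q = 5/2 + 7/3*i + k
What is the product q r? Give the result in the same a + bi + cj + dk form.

In blades: q = 5/2 + e12 + 7/3*e23, r = -6/5 - 2*e12 + 7/6*e13 - 8/3*e23.
Distribute q over r term by term (generator squares from the signature, products reordered to ascending indices): (5/2)*r = -3 - 5*e12 + 35/12*e13 - 20/3*e23; (e12)*r = 2 - 6/5*e12 - 8/3*e13 - 7/6*e23; (7/3*e23)*r = 56/9 + 49/18*e12 + 14/3*e13 - 14/5*e23.
Sum: 47/9 - 313/90*e12 + 59/12*e13 - 319/30*e23; translating back through the correspondence:
Answer: 47/9 - 319/30*i + 59/12*j - 313/90*k


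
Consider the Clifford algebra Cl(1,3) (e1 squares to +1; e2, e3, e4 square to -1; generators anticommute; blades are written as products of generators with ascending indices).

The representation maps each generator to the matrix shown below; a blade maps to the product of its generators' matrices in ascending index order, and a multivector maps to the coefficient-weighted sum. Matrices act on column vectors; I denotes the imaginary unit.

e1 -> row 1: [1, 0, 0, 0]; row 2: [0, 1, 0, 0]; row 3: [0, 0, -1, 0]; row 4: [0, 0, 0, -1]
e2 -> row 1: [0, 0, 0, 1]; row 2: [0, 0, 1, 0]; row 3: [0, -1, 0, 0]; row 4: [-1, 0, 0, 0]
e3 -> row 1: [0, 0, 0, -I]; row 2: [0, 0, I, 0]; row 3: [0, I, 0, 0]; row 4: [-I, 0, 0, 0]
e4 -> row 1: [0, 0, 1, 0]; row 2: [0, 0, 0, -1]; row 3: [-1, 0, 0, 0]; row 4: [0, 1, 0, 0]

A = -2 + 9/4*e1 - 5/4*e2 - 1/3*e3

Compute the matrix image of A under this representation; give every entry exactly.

M = (-2)*1 + (9/4)*rho(e1) + (-5/4)*rho(e2) + (-1/3)*rho(e3), summed entrywise (1 is the identity matrix):
Answer: row 1: [1/4, 0, 0, -5/4 + I/3]; row 2: [0, 1/4, -5/4 - I/3, 0]; row 3: [0, 5/4 - I/3, -17/4, 0]; row 4: [5/4 + I/3, 0, 0, -17/4]


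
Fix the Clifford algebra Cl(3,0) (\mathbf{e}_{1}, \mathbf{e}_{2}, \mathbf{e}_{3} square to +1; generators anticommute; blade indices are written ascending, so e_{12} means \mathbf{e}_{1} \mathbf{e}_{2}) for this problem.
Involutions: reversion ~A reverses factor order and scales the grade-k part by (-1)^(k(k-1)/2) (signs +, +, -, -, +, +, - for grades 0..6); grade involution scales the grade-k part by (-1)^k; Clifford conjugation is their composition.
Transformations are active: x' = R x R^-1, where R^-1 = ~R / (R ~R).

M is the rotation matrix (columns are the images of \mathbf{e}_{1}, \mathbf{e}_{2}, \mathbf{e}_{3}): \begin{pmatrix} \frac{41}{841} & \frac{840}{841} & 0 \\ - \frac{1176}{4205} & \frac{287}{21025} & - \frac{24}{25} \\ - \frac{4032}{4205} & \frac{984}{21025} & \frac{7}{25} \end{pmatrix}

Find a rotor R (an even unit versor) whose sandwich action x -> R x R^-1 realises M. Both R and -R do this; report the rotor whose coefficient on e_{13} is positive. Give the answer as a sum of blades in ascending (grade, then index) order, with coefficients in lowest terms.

Method: write R = a + b12*e_{12} + b13*e_{13} + b23*e_{23} with a^2 + b12^2 + b13^2 + b23^2 = 1 (so R^-1 = ~R). Expanding the columns R e_j ~R gives tr M = 4a^2 - 1 and, from the antisymmetric part, M21 - M12 = -4a*b12, M13 - M31 = 4a*b13, M32 - M23 = -4a*b23.
Here tr M = \frac{7199}{21025}, so a^2 = (1 + tr M)/4 = \frac{7056}{21025} and a = ±\frac{84}{145}. Taking a = \frac{84}{145}: M21 - M12 = -\frac{5376}{4205}, M13 - M31 = \frac{4032}{4205}, M32 - M23 = \frac{21168}{21025}, giving b12 = \frac{16}{29}, b13 = \frac{12}{29}, b23 = -\frac{63}{145}, i.e. R = \frac{84}{145} + \frac{16}{29} e_{12} + \frac{12}{29} e_{13} - \frac{63}{145} e_{23}.
Its e_{13} coefficient is already positive.
Answer: \frac{84}{145} + \frac{16}{29} e_{12} + \frac{12}{29} e_{13} - \frac{63}{145} e_{23}. Note: both R and -R realise this M (trace \frac{7199}{21025}); the covering map identifies them, and the e_{13}-coefficient sign is the tie-breaker.


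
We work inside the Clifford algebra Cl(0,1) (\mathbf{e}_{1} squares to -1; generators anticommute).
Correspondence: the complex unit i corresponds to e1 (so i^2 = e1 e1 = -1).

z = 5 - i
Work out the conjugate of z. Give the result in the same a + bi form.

In blades: z = 5 - e_{1}.
Conjugation here is Clifford conjugation: the scalar is fixed and the grade-1 and grade-2 blades all flip sign, giving 5 + e_{1}; translating back:
Answer: 5 + i


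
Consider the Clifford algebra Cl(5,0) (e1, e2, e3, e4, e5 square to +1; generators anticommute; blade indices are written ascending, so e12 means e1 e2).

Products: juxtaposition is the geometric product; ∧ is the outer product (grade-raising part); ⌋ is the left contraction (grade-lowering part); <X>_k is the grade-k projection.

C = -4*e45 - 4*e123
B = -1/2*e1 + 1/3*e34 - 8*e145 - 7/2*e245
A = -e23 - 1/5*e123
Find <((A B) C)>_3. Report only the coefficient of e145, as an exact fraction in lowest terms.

step 1: 1/10*e23 - 1/3*e24 + 1/2*e123 - 1/15*e124 - 7/2*e345 - 7/10*e1345 + 8/5*e2345 + 8*e12345
step 2: 2 + 2/5*e1 - 14*e3 - 14/5*e13 + 32/5*e23 + 4/3*e25 + 4/15*e34 + 32*e45 + 32*e123 + 4/15*e125 + 4/3*e134 + 32/5*e145 + 14/5*e245 + 14*e1245 - 2/5*e2345 - 2*e12345
step 3: 32*e123 + 4/15*e125 + 4/3*e134 + 32/5*e145 + 14/5*e245
Answer: 32/5


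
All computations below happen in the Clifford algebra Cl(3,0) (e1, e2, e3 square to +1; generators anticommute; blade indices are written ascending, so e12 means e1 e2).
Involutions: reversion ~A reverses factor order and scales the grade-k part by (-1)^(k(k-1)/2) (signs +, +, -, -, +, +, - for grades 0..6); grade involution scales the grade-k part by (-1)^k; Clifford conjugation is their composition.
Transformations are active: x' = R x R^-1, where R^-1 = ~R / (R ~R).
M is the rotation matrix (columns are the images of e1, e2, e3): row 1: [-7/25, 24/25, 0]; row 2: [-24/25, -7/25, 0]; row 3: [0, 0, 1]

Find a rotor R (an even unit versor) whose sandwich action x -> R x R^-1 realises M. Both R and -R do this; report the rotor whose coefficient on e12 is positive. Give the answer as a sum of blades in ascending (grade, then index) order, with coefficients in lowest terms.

Method: write R = a + b12*e12 + b13*e13 + b23*e23 with a^2 + b12^2 + b13^2 + b23^2 = 1 (so R^-1 = ~R). Expanding the columns R e_j ~R gives tr M = 4a^2 - 1 and, from the antisymmetric part, M21 - M12 = -4a*b12, M13 - M31 = 4a*b13, M32 - M23 = -4a*b23.
Here tr M = 11/25, so a^2 = (1 + tr M)/4 = 9/25 and a = ±3/5. Taking a = 3/5: M21 - M12 = -48/25, M13 - M31 = 0, M32 - M23 = 0, giving b12 = 4/5, b13 = 0, b23 = 0, i.e. R = 3/5 + 4/5*e12.
Its e12 coefficient is already positive.
Answer: 3/5 + 4/5*e12. Key observation: the double cover Spin(3) -> SO(3) sends R and -R to the same matrix (trace 11/25 here), so the stated sign of the e12 coefficient is what selects one sheet.
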